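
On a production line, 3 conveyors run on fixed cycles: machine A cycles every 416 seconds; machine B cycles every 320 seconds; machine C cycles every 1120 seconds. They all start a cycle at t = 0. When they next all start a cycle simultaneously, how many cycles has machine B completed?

91 cycles

The first common completion time is the LCM of the periods.
416 = 2^5 × 13
320 = 2^6 × 5
1120 = 2^5 × 5 × 7
LCM(416, 320, 1120) = 2^6 × 5 × 7 × 13 = 29120.
Cycles for period 320: 29120 / 320 = 91.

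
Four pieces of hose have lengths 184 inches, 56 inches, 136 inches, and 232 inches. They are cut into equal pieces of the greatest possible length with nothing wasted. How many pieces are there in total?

Piece length = gcd(184, 56, 136, 232).
184 = 2^3 × 23
56 = 2^3 × 7
136 = 2^3 × 17
232 = 2^3 × 29
gcd(184, 56, 136, 232) = 2^3 = 8.
Total pieces = 184/8 + 56/8 + 136/8 + 232/8 = 23 + 7 + 17 + 29 = 76.

76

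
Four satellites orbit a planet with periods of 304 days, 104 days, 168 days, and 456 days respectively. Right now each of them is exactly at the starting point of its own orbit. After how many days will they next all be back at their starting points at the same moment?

They coincide at every common multiple of the periods; the first is the LCM.
304 = 2^4 × 19
104 = 2^3 × 13
168 = 2^3 × 3 × 7
456 = 2^3 × 3 × 19
LCM(304, 104, 168, 456) = 2^4 × 3 × 7 × 13 × 19 = 82992.

82992 days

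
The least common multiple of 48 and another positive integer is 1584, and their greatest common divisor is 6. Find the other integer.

198

gcd × lcm = product of the two integers, so the other integer is (6 × 1584) / 48 = 198.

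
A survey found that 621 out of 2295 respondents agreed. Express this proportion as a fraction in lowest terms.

621 = 3^3 × 23
2295 = 3^3 × 5 × 17
gcd(621, 2295) = 3^3 = 27.
Divide numerator and denominator by 27: 621/2295 = 23/85.

23/85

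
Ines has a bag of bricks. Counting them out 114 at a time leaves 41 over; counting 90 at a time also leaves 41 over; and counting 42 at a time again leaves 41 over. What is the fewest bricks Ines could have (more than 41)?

12011

N − 41 must be a common multiple of 114, 90, and 42.
114 = 2 × 3 × 19
90 = 2 × 3^2 × 5
42 = 2 × 3 × 7
LCM(114, 90, 42) = 2 × 3^2 × 5 × 7 × 19 = 11970.
Smallest N > 41 is LCM + 41 = 11970 + 41 = 12011.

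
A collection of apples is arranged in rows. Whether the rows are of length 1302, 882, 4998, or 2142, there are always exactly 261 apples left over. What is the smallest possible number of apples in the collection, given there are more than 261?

N − 261 must be a common multiple of 1302, 882, 4998, and 2142.
1302 = 2 × 3 × 7 × 31
882 = 2 × 3^2 × 7^2
4998 = 2 × 3 × 7^2 × 17
2142 = 2 × 3^2 × 7 × 17
LCM(1302, 882, 4998, 2142) = 2 × 3^2 × 7^2 × 17 × 31 = 464814.
Smallest N > 261 is LCM + 261 = 464814 + 261 = 465075.

465075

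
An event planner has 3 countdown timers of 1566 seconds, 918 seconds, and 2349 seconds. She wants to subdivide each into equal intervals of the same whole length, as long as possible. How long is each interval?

27 seconds

The interval must divide each timer length; the longest such is the gcd.
1566 = 2 × 3^3 × 29
918 = 2 × 3^3 × 17
2349 = 3^4 × 29
gcd(1566, 918, 2349) = 3^3 = 27.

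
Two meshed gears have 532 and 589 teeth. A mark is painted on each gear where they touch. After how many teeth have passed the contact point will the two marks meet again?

They coincide at every common multiple of the periods; the first is the LCM.
532 = 2^2 × 7 × 19
589 = 19 × 31
LCM(532, 589) = 2^2 × 7 × 19 × 31 = 16492.

16492 teeth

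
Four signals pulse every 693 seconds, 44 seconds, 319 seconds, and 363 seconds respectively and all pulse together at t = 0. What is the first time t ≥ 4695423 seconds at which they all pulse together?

5305608 seconds

Joint pulses occur at multiples of LCM(693, 44, 319, 363).
693 = 3^2 × 7 × 11
44 = 2^2 × 11
319 = 11 × 29
363 = 3 × 11^2
LCM(693, 44, 319, 363) = 2^2 × 3^2 × 7 × 11^2 × 29 = 884268.
Smallest multiple of 884268 that is ≥ 4695423: ⌈4695423/884268⌉ × 884268 = 6 × 884268 = 5305608.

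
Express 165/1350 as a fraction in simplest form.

11/90

165 = 3 × 5 × 11
1350 = 2 × 3^3 × 5^2
gcd(165, 1350) = 3 × 5 = 15.
Divide numerator and denominator by 15: 165/1350 = 11/90.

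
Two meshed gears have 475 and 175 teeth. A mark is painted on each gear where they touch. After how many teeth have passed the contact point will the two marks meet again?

The first simultaneous occurrence is after LCM of the individual periods.
475 = 5^2 × 19
175 = 5^2 × 7
LCM(475, 175) = 5^2 × 7 × 19 = 3325.

3325 teeth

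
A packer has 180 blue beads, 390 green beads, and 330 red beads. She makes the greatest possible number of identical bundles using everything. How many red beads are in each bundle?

11

Number of bundles = gcd(180, 390, 330).
180 = 2^2 × 3^2 × 5
390 = 2 × 3 × 5 × 13
330 = 2 × 3 × 5 × 11
gcd(180, 390, 330) = 2 × 3 × 5 = 30.
red beads per bundle = 330 / 30 = 11.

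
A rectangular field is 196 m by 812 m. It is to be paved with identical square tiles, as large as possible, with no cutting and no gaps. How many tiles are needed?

203

Tile side = gcd(196, 812).
196 = 2^2 × 7^2
812 = 2^2 × 7 × 29
gcd(196, 812) = 2^2 × 7 = 28.
Tiles: (196/28) × (812/28) = 7 × 29 = 203.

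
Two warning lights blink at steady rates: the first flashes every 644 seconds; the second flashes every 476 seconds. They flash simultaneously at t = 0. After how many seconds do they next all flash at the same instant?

10948 seconds

They coincide at every common multiple of the periods; the first is the LCM.
644 = 2^2 × 7 × 23
476 = 2^2 × 7 × 17
LCM(644, 476) = 2^2 × 7 × 17 × 23 = 10948.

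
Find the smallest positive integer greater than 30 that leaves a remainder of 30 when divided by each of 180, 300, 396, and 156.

128730

N − 30 must be a common multiple of 180, 300, 396, and 156.
180 = 2^2 × 3^2 × 5
300 = 2^2 × 3 × 5^2
396 = 2^2 × 3^2 × 11
156 = 2^2 × 3 × 13
LCM(180, 300, 396, 156) = 2^2 × 3^2 × 5^2 × 11 × 13 = 128700.
Smallest N > 30 is LCM + 30 = 128700 + 30 = 128730.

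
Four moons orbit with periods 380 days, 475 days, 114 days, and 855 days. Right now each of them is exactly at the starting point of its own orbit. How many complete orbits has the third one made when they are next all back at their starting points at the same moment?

All finish a whole number of cycles simultaneously at t = LCM of the periods.
380 = 2^2 × 5 × 19
475 = 5^2 × 19
114 = 2 × 3 × 19
855 = 3^2 × 5 × 19
LCM(380, 475, 114, 855) = 2^2 × 3^2 × 5^2 × 19 = 17100.
Orbits for period 114: 17100 / 114 = 150.

150 orbits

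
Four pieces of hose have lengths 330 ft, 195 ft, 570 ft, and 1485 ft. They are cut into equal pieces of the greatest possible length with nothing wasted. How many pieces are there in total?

172

Piece length = gcd(330, 195, 570, 1485).
330 = 2 × 3 × 5 × 11
195 = 3 × 5 × 13
570 = 2 × 3 × 5 × 19
1485 = 3^3 × 5 × 11
gcd(330, 195, 570, 1485) = 3 × 5 = 15.
Total pieces = 330/15 + 195/15 + 570/15 + 1485/15 = 22 + 13 + 38 + 99 = 172.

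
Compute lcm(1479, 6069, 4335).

1479 = 3 × 17 × 29
6069 = 3 × 7 × 17^2
4335 = 3 × 5 × 17^2
LCM(1479, 6069, 4335) = 3 × 5 × 7 × 17^2 × 29 = 880005.

880005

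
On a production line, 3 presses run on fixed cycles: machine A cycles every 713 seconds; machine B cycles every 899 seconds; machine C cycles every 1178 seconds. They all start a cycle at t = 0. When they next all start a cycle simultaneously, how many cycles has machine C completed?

667 cycles

They are all back at their starting positions together after one LCM of the periods.
713 = 23 × 31
899 = 29 × 31
1178 = 2 × 19 × 31
LCM(713, 899, 1178) = 2 × 19 × 23 × 29 × 31 = 785726.
Cycles for period 1178: 785726 / 1178 = 667.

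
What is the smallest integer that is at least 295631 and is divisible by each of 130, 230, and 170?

The integer must be a common multiple of 130, 230, and 170, so a multiple of their LCM.
130 = 2 × 5 × 13
230 = 2 × 5 × 23
170 = 2 × 5 × 17
LCM(130, 230, 170) = 2 × 5 × 13 × 17 × 23 = 50830.
Smallest multiple of 50830 that is ≥ 295631: ⌈295631/50830⌉ × 50830 = 6 × 50830 = 304980.

304980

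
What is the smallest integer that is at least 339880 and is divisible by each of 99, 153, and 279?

The integer must be a common multiple of 99, 153, and 279, so a multiple of their LCM.
99 = 3^2 × 11
153 = 3^2 × 17
279 = 3^2 × 31
LCM(99, 153, 279) = 3^2 × 11 × 17 × 31 = 52173.
Smallest multiple of 52173 that is ≥ 339880: ⌈339880/52173⌉ × 52173 = 7 × 52173 = 365211.

365211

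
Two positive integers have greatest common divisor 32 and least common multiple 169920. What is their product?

For any two positive integers, gcd × lcm = product = 32 × 169920 = 5437440.

5437440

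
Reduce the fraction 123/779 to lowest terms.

123 = 3 × 41
779 = 19 × 41
gcd(123, 779) = 41.
Divide numerator and denominator by 41: 123/779 = 3/19.

3/19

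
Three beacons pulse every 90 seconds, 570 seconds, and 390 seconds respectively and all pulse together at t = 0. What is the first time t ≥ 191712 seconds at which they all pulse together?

Joint pulses occur at multiples of LCM(90, 570, 390).
90 = 2 × 3^2 × 5
570 = 2 × 3 × 5 × 19
390 = 2 × 3 × 5 × 13
LCM(90, 570, 390) = 2 × 3^2 × 5 × 13 × 19 = 22230.
Smallest multiple of 22230 that is ≥ 191712: ⌈191712/22230⌉ × 22230 = 9 × 22230 = 200070.

200070 seconds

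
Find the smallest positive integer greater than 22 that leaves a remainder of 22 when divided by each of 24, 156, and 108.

N − 22 must be a common multiple of 24, 156, and 108.
24 = 2^3 × 3
156 = 2^2 × 3 × 13
108 = 2^2 × 3^3
LCM(24, 156, 108) = 2^3 × 3^3 × 13 = 2808.
Smallest N > 22 is LCM + 22 = 2808 + 22 = 2830.

2830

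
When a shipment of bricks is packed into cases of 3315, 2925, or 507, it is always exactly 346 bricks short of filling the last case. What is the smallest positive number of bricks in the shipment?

646079

Being 346 short of a full case of size k means N ≡ −346 (mod k), i.e. N + 346 is a multiple of each size.
3315 = 3 × 5 × 13 × 17
2925 = 3^2 × 5^2 × 13
507 = 3 × 13^2
LCM(3315, 2925, 507) = 3^2 × 5^2 × 13^2 × 17 = 646425.
Smallest positive N is 646425 − 346 = 646079.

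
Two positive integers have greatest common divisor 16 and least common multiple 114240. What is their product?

1827840

For any two positive integers, gcd × lcm = product = 16 × 114240 = 1827840.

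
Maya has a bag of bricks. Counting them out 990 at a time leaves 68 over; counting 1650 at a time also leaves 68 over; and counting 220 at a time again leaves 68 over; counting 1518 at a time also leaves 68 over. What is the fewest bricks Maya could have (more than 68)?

N − 68 must be a common multiple of 990, 1650, 220, and 1518.
990 = 2 × 3^2 × 5 × 11
1650 = 2 × 3 × 5^2 × 11
220 = 2^2 × 5 × 11
1518 = 2 × 3 × 11 × 23
LCM(990, 1650, 220, 1518) = 2^2 × 3^2 × 5^2 × 11 × 23 = 227700.
Smallest N > 68 is LCM + 68 = 227700 + 68 = 227768.

227768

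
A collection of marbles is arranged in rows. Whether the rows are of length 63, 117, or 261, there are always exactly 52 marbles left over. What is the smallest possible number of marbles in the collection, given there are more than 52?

N − 52 must be a common multiple of 63, 117, and 261.
63 = 3^2 × 7
117 = 3^2 × 13
261 = 3^2 × 29
LCM(63, 117, 261) = 3^2 × 7 × 13 × 29 = 23751.
Smallest N > 52 is LCM + 52 = 23751 + 52 = 23803.

23803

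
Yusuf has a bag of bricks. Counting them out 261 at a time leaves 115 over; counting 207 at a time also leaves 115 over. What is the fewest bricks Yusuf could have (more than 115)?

6118

N − 115 must be a common multiple of 261 and 207.
261 = 3^2 × 29
207 = 3^2 × 23
LCM(261, 207) = 3^2 × 23 × 29 = 6003.
Smallest N > 115 is LCM + 115 = 6003 + 115 = 6118.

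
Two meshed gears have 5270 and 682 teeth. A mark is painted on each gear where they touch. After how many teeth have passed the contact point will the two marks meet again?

The first simultaneous occurrence is after LCM of the individual periods.
5270 = 2 × 5 × 17 × 31
682 = 2 × 11 × 31
LCM(5270, 682) = 2 × 5 × 11 × 17 × 31 = 57970.

57970 teeth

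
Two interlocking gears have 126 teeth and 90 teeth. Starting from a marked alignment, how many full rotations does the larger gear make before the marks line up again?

They are all back at their starting positions together after one LCM of the periods.
126 = 2 × 3^2 × 7
90 = 2 × 3^2 × 5
LCM(126, 90) = 2 × 3^2 × 5 × 7 = 630.
Rotations for period 126: 630 / 126 = 5.

5 rotations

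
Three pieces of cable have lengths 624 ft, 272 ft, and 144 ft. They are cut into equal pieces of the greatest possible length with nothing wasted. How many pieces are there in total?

65

Piece length = gcd(624, 272, 144).
624 = 2^4 × 3 × 13
272 = 2^4 × 17
144 = 2^4 × 3^2
gcd(624, 272, 144) = 2^4 = 16.
Total pieces = 624/16 + 272/16 + 144/16 = 39 + 17 + 9 = 65.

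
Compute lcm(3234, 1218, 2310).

3234 = 2 × 3 × 7^2 × 11
1218 = 2 × 3 × 7 × 29
2310 = 2 × 3 × 5 × 7 × 11
LCM(3234, 1218, 2310) = 2 × 3 × 5 × 7^2 × 11 × 29 = 468930.

468930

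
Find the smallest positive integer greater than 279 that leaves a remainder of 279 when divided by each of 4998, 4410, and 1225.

N − 279 must be a common multiple of 4998, 4410, and 1225.
4998 = 2 × 3 × 7^2 × 17
4410 = 2 × 3^2 × 5 × 7^2
1225 = 5^2 × 7^2
LCM(4998, 4410, 1225) = 2 × 3^2 × 5^2 × 7^2 × 17 = 374850.
Smallest N > 279 is LCM + 279 = 374850 + 279 = 375129.

375129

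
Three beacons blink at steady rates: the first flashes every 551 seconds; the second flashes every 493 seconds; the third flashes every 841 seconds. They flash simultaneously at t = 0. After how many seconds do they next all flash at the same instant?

271643 seconds

The first simultaneous occurrence is after LCM of the individual periods.
551 = 19 × 29
493 = 17 × 29
841 = 29^2
LCM(551, 493, 841) = 17 × 19 × 29^2 = 271643.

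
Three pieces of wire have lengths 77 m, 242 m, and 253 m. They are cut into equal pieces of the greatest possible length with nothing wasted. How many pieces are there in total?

52

Piece length = gcd(77, 242, 253).
77 = 7 × 11
242 = 2 × 11^2
253 = 11 × 23
gcd(77, 242, 253) = 11.
Total pieces = 77/11 + 242/11 + 253/11 = 7 + 22 + 23 = 52.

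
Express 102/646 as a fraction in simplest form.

102 = 2 × 3 × 17
646 = 2 × 17 × 19
gcd(102, 646) = 2 × 17 = 34.
Divide numerator and denominator by 34: 102/646 = 3/19.

3/19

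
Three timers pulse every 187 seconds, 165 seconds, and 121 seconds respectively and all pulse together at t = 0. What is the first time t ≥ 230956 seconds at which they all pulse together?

246840 seconds

Joint pulses occur at multiples of LCM(187, 165, 121).
187 = 11 × 17
165 = 3 × 5 × 11
121 = 11^2
LCM(187, 165, 121) = 3 × 5 × 11^2 × 17 = 30855.
Smallest multiple of 30855 that is ≥ 230956: ⌈230956/30855⌉ × 30855 = 8 × 30855 = 246840.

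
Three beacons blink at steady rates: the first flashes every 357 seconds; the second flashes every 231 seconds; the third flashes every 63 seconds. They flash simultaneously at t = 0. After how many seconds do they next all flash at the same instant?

11781 seconds

The first simultaneous occurrence is after LCM of the individual periods.
357 = 3 × 7 × 17
231 = 3 × 7 × 11
63 = 3^2 × 7
LCM(357, 231, 63) = 3^2 × 7 × 11 × 17 = 11781.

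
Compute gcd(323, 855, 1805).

323 = 17 × 19
855 = 3^2 × 5 × 19
1805 = 5 × 19^2
gcd(323, 855, 1805) = 19.

19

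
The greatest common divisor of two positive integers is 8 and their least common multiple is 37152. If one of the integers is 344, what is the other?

For two integers, gcd × lcm = product, so the other is (8 × 37152) / 344 = 297216 / 344 = 864.

864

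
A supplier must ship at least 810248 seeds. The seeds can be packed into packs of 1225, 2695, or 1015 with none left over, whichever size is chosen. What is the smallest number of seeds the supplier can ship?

1172325

The number of seeds must be a common multiple of 1225, 2695, and 1015, so a multiple of their LCM.
1225 = 5^2 × 7^2
2695 = 5 × 7^2 × 11
1015 = 5 × 7 × 29
LCM(1225, 2695, 1015) = 5^2 × 7^2 × 11 × 29 = 390775.
Smallest multiple of 390775 that is ≥ 810248: ⌈810248/390775⌉ × 390775 = 3 × 390775 = 1172325.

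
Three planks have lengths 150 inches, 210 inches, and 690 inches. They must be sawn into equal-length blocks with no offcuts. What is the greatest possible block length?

This is the greatest common divisor of 150, 210, and 690.
150 = 2 × 3 × 5^2
210 = 2 × 3 × 5 × 7
690 = 2 × 3 × 5 × 23
gcd(150, 210, 690) = 2 × 3 × 5 = 30.

30 inches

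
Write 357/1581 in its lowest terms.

357 = 3 × 7 × 17
1581 = 3 × 17 × 31
gcd(357, 1581) = 3 × 17 = 51.
Divide numerator and denominator by 51: 357/1581 = 7/31.

7/31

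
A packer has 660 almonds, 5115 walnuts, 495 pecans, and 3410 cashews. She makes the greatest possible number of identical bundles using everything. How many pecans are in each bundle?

9

Number of bundles = gcd(660, 5115, 495, 3410).
660 = 2^2 × 3 × 5 × 11
5115 = 3 × 5 × 11 × 31
495 = 3^2 × 5 × 11
3410 = 2 × 5 × 11 × 31
gcd(660, 5115, 495, 3410) = 5 × 11 = 55.
pecans per bundle = 495 / 55 = 9.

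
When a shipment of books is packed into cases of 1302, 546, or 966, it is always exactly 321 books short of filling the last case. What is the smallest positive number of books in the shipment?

388977

Being 321 short of a full case of size k means N ≡ −321 (mod k), i.e. N + 321 is a multiple of each size.
1302 = 2 × 3 × 7 × 31
546 = 2 × 3 × 7 × 13
966 = 2 × 3 × 7 × 23
LCM(1302, 546, 966) = 2 × 3 × 7 × 13 × 23 × 31 = 389298.
Smallest positive N is 389298 − 321 = 388977.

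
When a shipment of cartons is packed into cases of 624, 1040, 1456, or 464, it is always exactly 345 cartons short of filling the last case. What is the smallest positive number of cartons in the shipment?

Being 345 short of a full case of size k means N ≡ −345 (mod k), i.e. N + 345 is a multiple of each size.
624 = 2^4 × 3 × 13
1040 = 2^4 × 5 × 13
1456 = 2^4 × 7 × 13
464 = 2^4 × 29
LCM(624, 1040, 1456, 464) = 2^4 × 3 × 5 × 7 × 13 × 29 = 633360.
Smallest positive N is 633360 − 345 = 633015.

633015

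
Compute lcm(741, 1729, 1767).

160797

741 = 3 × 13 × 19
1729 = 7 × 13 × 19
1767 = 3 × 19 × 31
LCM(741, 1729, 1767) = 3 × 7 × 13 × 19 × 31 = 160797.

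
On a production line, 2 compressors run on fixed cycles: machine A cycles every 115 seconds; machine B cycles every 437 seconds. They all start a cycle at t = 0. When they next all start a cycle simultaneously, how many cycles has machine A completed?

They are all back at their starting positions together after one LCM of the periods.
115 = 5 × 23
437 = 19 × 23
LCM(115, 437) = 5 × 19 × 23 = 2185.
Cycles for period 115: 2185 / 115 = 19.

19 cycles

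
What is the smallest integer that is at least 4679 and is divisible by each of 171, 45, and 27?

The integer must be a common multiple of 171, 45, and 27, so a multiple of their LCM.
171 = 3^2 × 19
45 = 3^2 × 5
27 = 3^3
LCM(171, 45, 27) = 3^3 × 5 × 19 = 2565.
Smallest multiple of 2565 that is ≥ 4679: ⌈4679/2565⌉ × 2565 = 2 × 2565 = 5130.

5130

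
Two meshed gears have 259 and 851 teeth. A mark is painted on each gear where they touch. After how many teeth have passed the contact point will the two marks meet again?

We need the least common multiple of the intervals.
259 = 7 × 37
851 = 23 × 37
LCM(259, 851) = 7 × 23 × 37 = 5957.

5957 teeth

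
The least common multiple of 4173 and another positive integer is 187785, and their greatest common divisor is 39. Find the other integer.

1755

gcd × lcm = product of the two integers, so the other integer is (39 × 187785) / 4173 = 1755.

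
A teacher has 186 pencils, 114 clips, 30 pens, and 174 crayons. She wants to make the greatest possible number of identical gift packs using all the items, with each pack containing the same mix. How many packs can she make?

6 packs

The pack count must divide each quantity, so the greatest is gcd(186, 114, 30, 174).
186 = 2 × 3 × 31
114 = 2 × 3 × 19
30 = 2 × 3 × 5
174 = 2 × 3 × 29
gcd(186, 114, 30, 174) = 2 × 3 = 6.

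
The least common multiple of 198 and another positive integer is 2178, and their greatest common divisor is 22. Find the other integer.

gcd × lcm = product of the two integers, so the other integer is (22 × 2178) / 198 = 242.

242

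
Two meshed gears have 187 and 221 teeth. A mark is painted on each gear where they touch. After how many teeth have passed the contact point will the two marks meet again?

2431 teeth

They coincide at every common multiple of the periods; the first is the LCM.
187 = 11 × 17
221 = 13 × 17
LCM(187, 221) = 11 × 13 × 17 = 2431.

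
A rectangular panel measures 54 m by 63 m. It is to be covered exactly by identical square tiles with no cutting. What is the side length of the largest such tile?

The tile side must divide both 54 and 63, so the largest is their gcd.
54 = 2 × 3^3
63 = 3^2 × 7
gcd(54, 63) = 3^2 = 9.

9 m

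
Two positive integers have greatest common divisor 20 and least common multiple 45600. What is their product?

For any two positive integers, gcd × lcm = product = 20 × 45600 = 912000.

912000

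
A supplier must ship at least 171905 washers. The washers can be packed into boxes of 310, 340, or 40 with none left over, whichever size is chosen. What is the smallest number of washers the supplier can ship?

The number of washers must be a common multiple of 310, 340, and 40, so a multiple of their LCM.
310 = 2 × 5 × 31
340 = 2^2 × 5 × 17
40 = 2^3 × 5
LCM(310, 340, 40) = 2^3 × 5 × 17 × 31 = 21080.
Smallest multiple of 21080 that is ≥ 171905: ⌈171905/21080⌉ × 21080 = 9 × 21080 = 189720.

189720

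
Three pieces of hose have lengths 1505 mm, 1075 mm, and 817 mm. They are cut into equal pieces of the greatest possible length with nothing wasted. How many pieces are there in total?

Piece length = gcd(1505, 1075, 817).
1505 = 5 × 7 × 43
1075 = 5^2 × 43
817 = 19 × 43
gcd(1505, 1075, 817) = 43.
Total pieces = 1505/43 + 1075/43 + 817/43 = 35 + 25 + 19 = 79.

79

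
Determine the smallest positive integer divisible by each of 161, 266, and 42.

18354

161 = 7 × 23
266 = 2 × 7 × 19
42 = 2 × 3 × 7
LCM(161, 266, 42) = 2 × 3 × 7 × 19 × 23 = 18354.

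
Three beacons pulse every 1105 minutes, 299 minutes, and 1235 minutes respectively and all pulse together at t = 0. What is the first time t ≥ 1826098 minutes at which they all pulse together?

1931540 minutes

Joint pulses occur at multiples of LCM(1105, 299, 1235).
1105 = 5 × 13 × 17
299 = 13 × 23
1235 = 5 × 13 × 19
LCM(1105, 299, 1235) = 5 × 13 × 17 × 19 × 23 = 482885.
Smallest multiple of 482885 that is ≥ 1826098: ⌈1826098/482885⌉ × 482885 = 4 × 482885 = 1931540.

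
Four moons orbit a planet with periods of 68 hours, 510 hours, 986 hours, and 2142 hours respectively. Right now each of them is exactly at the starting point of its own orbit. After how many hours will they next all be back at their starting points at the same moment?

We need the least common multiple of the intervals.
68 = 2^2 × 17
510 = 2 × 3 × 5 × 17
986 = 2 × 17 × 29
2142 = 2 × 3^2 × 7 × 17
LCM(68, 510, 986, 2142) = 2^2 × 3^2 × 5 × 7 × 17 × 29 = 621180.

621180 hours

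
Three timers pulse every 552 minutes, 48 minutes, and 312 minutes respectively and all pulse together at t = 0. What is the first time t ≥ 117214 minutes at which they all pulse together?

129168 minutes

Joint pulses occur at multiples of LCM(552, 48, 312).
552 = 2^3 × 3 × 23
48 = 2^4 × 3
312 = 2^3 × 3 × 13
LCM(552, 48, 312) = 2^4 × 3 × 13 × 23 = 14352.
Smallest multiple of 14352 that is ≥ 117214: ⌈117214/14352⌉ × 14352 = 9 × 14352 = 129168.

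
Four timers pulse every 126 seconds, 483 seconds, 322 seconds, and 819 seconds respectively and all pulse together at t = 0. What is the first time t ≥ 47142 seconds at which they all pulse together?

Joint pulses occur at multiples of LCM(126, 483, 322, 819).
126 = 2 × 3^2 × 7
483 = 3 × 7 × 23
322 = 2 × 7 × 23
819 = 3^2 × 7 × 13
LCM(126, 483, 322, 819) = 2 × 3^2 × 7 × 13 × 23 = 37674.
Smallest multiple of 37674 that is ≥ 47142: ⌈47142/37674⌉ × 37674 = 2 × 37674 = 75348.

75348 seconds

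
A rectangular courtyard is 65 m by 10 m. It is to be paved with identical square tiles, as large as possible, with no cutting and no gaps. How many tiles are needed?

26

Tile side = gcd(65, 10).
65 = 5 × 13
10 = 2 × 5
gcd(65, 10) = 5.
Tiles: (65/5) × (10/5) = 13 × 2 = 26.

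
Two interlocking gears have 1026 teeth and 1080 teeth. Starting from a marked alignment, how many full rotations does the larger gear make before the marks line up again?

They are all back at their starting positions together after one LCM of the periods.
1026 = 2 × 3^3 × 19
1080 = 2^3 × 3^3 × 5
LCM(1026, 1080) = 2^3 × 3^3 × 5 × 19 = 20520.
Rotations for period 1080: 20520 / 1080 = 19.

19 rotations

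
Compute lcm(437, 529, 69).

437 = 19 × 23
529 = 23^2
69 = 3 × 23
LCM(437, 529, 69) = 3 × 19 × 23^2 = 30153.

30153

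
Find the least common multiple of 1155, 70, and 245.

1155 = 3 × 5 × 7 × 11
70 = 2 × 5 × 7
245 = 5 × 7^2
LCM(1155, 70, 245) = 2 × 3 × 5 × 7^2 × 11 = 16170.

16170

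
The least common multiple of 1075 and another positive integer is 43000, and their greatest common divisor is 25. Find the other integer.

1000

gcd × lcm = product of the two integers, so the other integer is (25 × 43000) / 1075 = 1000.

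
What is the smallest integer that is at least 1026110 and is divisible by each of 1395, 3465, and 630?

1074150

The integer must be a common multiple of 1395, 3465, and 630, so a multiple of their LCM.
1395 = 3^2 × 5 × 31
3465 = 3^2 × 5 × 7 × 11
630 = 2 × 3^2 × 5 × 7
LCM(1395, 3465, 630) = 2 × 3^2 × 5 × 7 × 11 × 31 = 214830.
Smallest multiple of 214830 that is ≥ 1026110: ⌈1026110/214830⌉ × 214830 = 5 × 214830 = 1074150.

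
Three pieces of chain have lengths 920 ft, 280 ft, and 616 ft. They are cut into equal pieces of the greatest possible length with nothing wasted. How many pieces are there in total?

Piece length = gcd(920, 280, 616).
920 = 2^3 × 5 × 23
280 = 2^3 × 5 × 7
616 = 2^3 × 7 × 11
gcd(920, 280, 616) = 2^3 = 8.
Total pieces = 920/8 + 280/8 + 616/8 = 115 + 35 + 77 = 227.

227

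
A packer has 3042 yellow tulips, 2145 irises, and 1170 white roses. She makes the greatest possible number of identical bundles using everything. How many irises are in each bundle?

55

Number of bundles = gcd(3042, 2145, 1170).
3042 = 2 × 3^2 × 13^2
2145 = 3 × 5 × 11 × 13
1170 = 2 × 3^2 × 5 × 13
gcd(3042, 2145, 1170) = 3 × 13 = 39.
irises per bundle = 2145 / 39 = 55.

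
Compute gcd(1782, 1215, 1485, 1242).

1782 = 2 × 3^4 × 11
1215 = 3^5 × 5
1485 = 3^3 × 5 × 11
1242 = 2 × 3^3 × 23
gcd(1782, 1215, 1485, 1242) = 3^3 = 27.

27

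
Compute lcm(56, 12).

168

56 = 2^3 × 7
12 = 2^2 × 3
LCM(56, 12) = 2^3 × 3 × 7 = 168.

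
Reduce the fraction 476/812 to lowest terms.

476 = 2^2 × 7 × 17
812 = 2^2 × 7 × 29
gcd(476, 812) = 2^2 × 7 = 28.
Divide numerator and denominator by 28: 476/812 = 17/29.

17/29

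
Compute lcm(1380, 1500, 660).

1380 = 2^2 × 3 × 5 × 23
1500 = 2^2 × 3 × 5^3
660 = 2^2 × 3 × 5 × 11
LCM(1380, 1500, 660) = 2^2 × 3 × 5^3 × 11 × 23 = 379500.

379500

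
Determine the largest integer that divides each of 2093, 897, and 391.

23

2093 = 7 × 13 × 23
897 = 3 × 13 × 23
391 = 17 × 23
gcd(2093, 897, 391) = 23.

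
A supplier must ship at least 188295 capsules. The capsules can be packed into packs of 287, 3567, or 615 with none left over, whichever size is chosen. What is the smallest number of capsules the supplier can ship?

249690

The number of capsules must be a common multiple of 287, 3567, and 615, so a multiple of their LCM.
287 = 7 × 41
3567 = 3 × 29 × 41
615 = 3 × 5 × 41
LCM(287, 3567, 615) = 3 × 5 × 7 × 29 × 41 = 124845.
Smallest multiple of 124845 that is ≥ 188295: ⌈188295/124845⌉ × 124845 = 2 × 124845 = 249690.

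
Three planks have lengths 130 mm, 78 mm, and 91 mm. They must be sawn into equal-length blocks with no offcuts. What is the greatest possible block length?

13 mm

This is the greatest common divisor of 130, 78, and 91.
130 = 2 × 5 × 13
78 = 2 × 3 × 13
91 = 7 × 13
gcd(130, 78, 91) = 13.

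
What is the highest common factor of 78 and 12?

78 = 2 × 3 × 13
12 = 2^2 × 3
gcd(78, 12) = 2 × 3 = 6.

6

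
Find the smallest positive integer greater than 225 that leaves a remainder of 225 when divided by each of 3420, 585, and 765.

756045

N − 225 must be a common multiple of 3420, 585, and 765.
3420 = 2^2 × 3^2 × 5 × 19
585 = 3^2 × 5 × 13
765 = 3^2 × 5 × 17
LCM(3420, 585, 765) = 2^2 × 3^2 × 5 × 13 × 17 × 19 = 755820.
Smallest N > 225 is LCM + 225 = 755820 + 225 = 756045.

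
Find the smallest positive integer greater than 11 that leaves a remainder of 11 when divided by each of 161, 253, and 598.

N − 11 must be a common multiple of 161, 253, and 598.
161 = 7 × 23
253 = 11 × 23
598 = 2 × 13 × 23
LCM(161, 253, 598) = 2 × 7 × 11 × 13 × 23 = 46046.
Smallest N > 11 is LCM + 11 = 46046 + 11 = 46057.

46057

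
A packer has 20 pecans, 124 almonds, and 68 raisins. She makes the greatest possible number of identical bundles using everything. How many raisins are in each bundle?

17

Number of bundles = gcd(20, 124, 68).
20 = 2^2 × 5
124 = 2^2 × 31
68 = 2^2 × 17
gcd(20, 124, 68) = 2^2 = 4.
raisins per bundle = 68 / 4 = 17.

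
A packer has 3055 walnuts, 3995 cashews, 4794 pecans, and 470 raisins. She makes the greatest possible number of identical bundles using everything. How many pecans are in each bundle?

102

Number of bundles = gcd(3055, 3995, 4794, 470).
3055 = 5 × 13 × 47
3995 = 5 × 17 × 47
4794 = 2 × 3 × 17 × 47
470 = 2 × 5 × 47
gcd(3055, 3995, 4794, 470) = 47.
pecans per bundle = 4794 / 47 = 102.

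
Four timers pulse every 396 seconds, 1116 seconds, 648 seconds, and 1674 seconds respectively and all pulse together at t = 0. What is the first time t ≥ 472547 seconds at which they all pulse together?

662904 seconds

Joint pulses occur at multiples of LCM(396, 1116, 648, 1674).
396 = 2^2 × 3^2 × 11
1116 = 2^2 × 3^2 × 31
648 = 2^3 × 3^4
1674 = 2 × 3^3 × 31
LCM(396, 1116, 648, 1674) = 2^3 × 3^4 × 11 × 31 = 220968.
Smallest multiple of 220968 that is ≥ 472547: ⌈472547/220968⌉ × 220968 = 3 × 220968 = 662904.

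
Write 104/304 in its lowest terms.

13/38

104 = 2^3 × 13
304 = 2^4 × 19
gcd(104, 304) = 2^3 = 8.
Divide numerator and denominator by 8: 104/304 = 13/38.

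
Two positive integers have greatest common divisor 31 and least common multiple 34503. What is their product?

1069593

For any two positive integers, gcd × lcm = product = 31 × 34503 = 1069593.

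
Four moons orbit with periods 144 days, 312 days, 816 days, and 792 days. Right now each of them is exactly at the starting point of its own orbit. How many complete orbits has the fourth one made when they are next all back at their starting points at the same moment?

They are all back at their starting positions together after one LCM of the periods.
144 = 2^4 × 3^2
312 = 2^3 × 3 × 13
816 = 2^4 × 3 × 17
792 = 2^3 × 3^2 × 11
LCM(144, 312, 816, 792) = 2^4 × 3^2 × 11 × 13 × 17 = 350064.
Orbits for period 792: 350064 / 792 = 442.

442 orbits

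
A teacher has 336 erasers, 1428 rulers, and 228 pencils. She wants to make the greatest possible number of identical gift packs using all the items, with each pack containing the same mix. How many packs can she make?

The pack count must divide each quantity, so the greatest is gcd(336, 1428, 228).
336 = 2^4 × 3 × 7
1428 = 2^2 × 3 × 7 × 17
228 = 2^2 × 3 × 19
gcd(336, 1428, 228) = 2^2 × 3 = 12.

12 packs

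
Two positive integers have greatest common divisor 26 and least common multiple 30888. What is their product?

803088

For any two positive integers, gcd × lcm = product = 26 × 30888 = 803088.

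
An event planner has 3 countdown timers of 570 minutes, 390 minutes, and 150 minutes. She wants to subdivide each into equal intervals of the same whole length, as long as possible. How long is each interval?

30 minutes

The interval must divide each timer length; the longest such is the gcd.
570 = 2 × 3 × 5 × 19
390 = 2 × 3 × 5 × 13
150 = 2 × 3 × 5^2
gcd(570, 390, 150) = 2 × 3 × 5 = 30.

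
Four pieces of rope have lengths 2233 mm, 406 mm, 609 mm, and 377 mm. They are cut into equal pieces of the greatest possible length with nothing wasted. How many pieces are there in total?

Piece length = gcd(2233, 406, 609, 377).
2233 = 7 × 11 × 29
406 = 2 × 7 × 29
609 = 3 × 7 × 29
377 = 13 × 29
gcd(2233, 406, 609, 377) = 29.
Total pieces = 2233/29 + 406/29 + 609/29 + 377/29 = 77 + 14 + 21 + 13 = 125.

125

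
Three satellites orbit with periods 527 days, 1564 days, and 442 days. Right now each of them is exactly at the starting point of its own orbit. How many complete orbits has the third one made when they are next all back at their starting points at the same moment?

1426 orbits

They are all back at their starting positions together after one LCM of the periods.
527 = 17 × 31
1564 = 2^2 × 17 × 23
442 = 2 × 13 × 17
LCM(527, 1564, 442) = 2^2 × 13 × 17 × 23 × 31 = 630292.
Orbits for period 442: 630292 / 442 = 1426.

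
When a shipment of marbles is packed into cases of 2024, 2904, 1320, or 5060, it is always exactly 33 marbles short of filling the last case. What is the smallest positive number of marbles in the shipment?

Being 33 short of a full case of size k means N ≡ −33 (mod k), i.e. N + 33 is a multiple of each size.
2024 = 2^3 × 11 × 23
2904 = 2^3 × 3 × 11^2
1320 = 2^3 × 3 × 5 × 11
5060 = 2^2 × 5 × 11 × 23
LCM(2024, 2904, 1320, 5060) = 2^3 × 3 × 5 × 11^2 × 23 = 333960.
Smallest positive N is 333960 − 33 = 333927.

333927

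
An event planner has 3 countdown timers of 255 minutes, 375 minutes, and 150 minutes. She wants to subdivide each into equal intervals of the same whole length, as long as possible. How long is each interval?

15 minutes

The interval must divide each timer length; the longest such is the gcd.
255 = 3 × 5 × 17
375 = 3 × 5^3
150 = 2 × 3 × 5^2
gcd(255, 375, 150) = 3 × 5 = 15.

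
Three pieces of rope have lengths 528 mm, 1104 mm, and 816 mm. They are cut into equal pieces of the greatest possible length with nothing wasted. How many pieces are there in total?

Piece length = gcd(528, 1104, 816).
528 = 2^4 × 3 × 11
1104 = 2^4 × 3 × 23
816 = 2^4 × 3 × 17
gcd(528, 1104, 816) = 2^4 × 3 = 48.
Total pieces = 528/48 + 1104/48 + 816/48 = 11 + 23 + 17 = 51.

51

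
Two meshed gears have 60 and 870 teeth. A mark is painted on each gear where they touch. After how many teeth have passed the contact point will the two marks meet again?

They coincide at every common multiple of the periods; the first is the LCM.
60 = 2^2 × 3 × 5
870 = 2 × 3 × 5 × 29
LCM(60, 870) = 2^2 × 3 × 5 × 29 = 1740.

1740 teeth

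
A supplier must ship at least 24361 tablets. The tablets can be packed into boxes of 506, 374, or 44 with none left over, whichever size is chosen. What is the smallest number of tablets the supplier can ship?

34408

The number of tablets must be a common multiple of 506, 374, and 44, so a multiple of their LCM.
506 = 2 × 11 × 23
374 = 2 × 11 × 17
44 = 2^2 × 11
LCM(506, 374, 44) = 2^2 × 11 × 17 × 23 = 17204.
Smallest multiple of 17204 that is ≥ 24361: ⌈24361/17204⌉ × 17204 = 2 × 17204 = 34408.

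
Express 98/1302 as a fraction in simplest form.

98 = 2 × 7^2
1302 = 2 × 3 × 7 × 31
gcd(98, 1302) = 2 × 7 = 14.
Divide numerator and denominator by 14: 98/1302 = 7/93.

7/93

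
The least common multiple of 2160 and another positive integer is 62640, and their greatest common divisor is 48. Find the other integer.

gcd × lcm = product of the two integers, so the other integer is (48 × 62640) / 2160 = 1392.

1392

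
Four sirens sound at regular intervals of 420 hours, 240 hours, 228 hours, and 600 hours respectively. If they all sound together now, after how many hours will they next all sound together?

They coincide at every common multiple of the periods; the first is the LCM.
420 = 2^2 × 3 × 5 × 7
240 = 2^4 × 3 × 5
228 = 2^2 × 3 × 19
600 = 2^3 × 3 × 5^2
LCM(420, 240, 228, 600) = 2^4 × 3 × 5^2 × 7 × 19 = 159600.

159600 hours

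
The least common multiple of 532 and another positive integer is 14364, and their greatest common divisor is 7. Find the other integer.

gcd × lcm = product of the two integers, so the other integer is (7 × 14364) / 532 = 189.

189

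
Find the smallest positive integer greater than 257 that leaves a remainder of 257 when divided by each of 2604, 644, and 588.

N − 257 must be a common multiple of 2604, 644, and 588.
2604 = 2^2 × 3 × 7 × 31
644 = 2^2 × 7 × 23
588 = 2^2 × 3 × 7^2
LCM(2604, 644, 588) = 2^2 × 3 × 7^2 × 23 × 31 = 419244.
Smallest N > 257 is LCM + 257 = 419244 + 257 = 419501.

419501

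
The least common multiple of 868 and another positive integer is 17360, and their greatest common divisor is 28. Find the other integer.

560

gcd × lcm = product of the two integers, so the other integer is (28 × 17360) / 868 = 560.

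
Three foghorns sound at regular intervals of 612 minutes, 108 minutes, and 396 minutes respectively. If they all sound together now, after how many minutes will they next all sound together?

We need the least common multiple of the intervals.
612 = 2^2 × 3^2 × 17
108 = 2^2 × 3^3
396 = 2^2 × 3^2 × 11
LCM(612, 108, 396) = 2^2 × 3^3 × 11 × 17 = 20196.

20196 minutes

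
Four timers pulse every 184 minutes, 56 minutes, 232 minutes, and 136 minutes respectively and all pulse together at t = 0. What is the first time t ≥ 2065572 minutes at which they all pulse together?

2539936 minutes

Joint pulses occur at multiples of LCM(184, 56, 232, 136).
184 = 2^3 × 23
56 = 2^3 × 7
232 = 2^3 × 29
136 = 2^3 × 17
LCM(184, 56, 232, 136) = 2^3 × 7 × 17 × 23 × 29 = 634984.
Smallest multiple of 634984 that is ≥ 2065572: ⌈2065572/634984⌉ × 634984 = 4 × 634984 = 2539936.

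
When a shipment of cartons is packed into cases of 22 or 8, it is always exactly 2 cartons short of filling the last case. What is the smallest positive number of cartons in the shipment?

86

Being 2 short of a full case of size k means N ≡ −2 (mod k), i.e. N + 2 is a multiple of each size.
22 = 2 × 11
8 = 2^3
LCM(22, 8) = 2^3 × 11 = 88.
Smallest positive N is 88 − 2 = 86.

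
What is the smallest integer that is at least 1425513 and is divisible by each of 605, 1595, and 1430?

1824680

The integer must be a common multiple of 605, 1595, and 1430, so a multiple of their LCM.
605 = 5 × 11^2
1595 = 5 × 11 × 29
1430 = 2 × 5 × 11 × 13
LCM(605, 1595, 1430) = 2 × 5 × 11^2 × 13 × 29 = 456170.
Smallest multiple of 456170 that is ≥ 1425513: ⌈1425513/456170⌉ × 456170 = 4 × 456170 = 1824680.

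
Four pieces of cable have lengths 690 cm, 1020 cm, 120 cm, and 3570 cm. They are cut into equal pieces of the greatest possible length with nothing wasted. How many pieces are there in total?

180

Piece length = gcd(690, 1020, 120, 3570).
690 = 2 × 3 × 5 × 23
1020 = 2^2 × 3 × 5 × 17
120 = 2^3 × 3 × 5
3570 = 2 × 3 × 5 × 7 × 17
gcd(690, 1020, 120, 3570) = 2 × 3 × 5 = 30.
Total pieces = 690/30 + 1020/30 + 120/30 + 3570/30 = 23 + 34 + 4 + 119 = 180.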